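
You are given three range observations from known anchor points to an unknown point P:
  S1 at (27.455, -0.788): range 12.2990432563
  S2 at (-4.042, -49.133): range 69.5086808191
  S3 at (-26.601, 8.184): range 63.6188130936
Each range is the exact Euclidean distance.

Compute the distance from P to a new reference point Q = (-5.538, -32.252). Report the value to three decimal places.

57.859

eq1: (x − 27.455)² + (y + 0.788)² = 12.2990432563²
eq2: (x + 4.042)² + (y + 49.133)² = 69.5086808191²
eq3: (x + 26.601)² + (y − 8.184)² = 63.6188130936²
eq1−eq3, eq1−eq2 (x²,y² cancel):
  -108.112·x + 17.944·y = -3875.893826
  -62.994·x − 96.690·y = -3004.198760
det = -108.112·-96.690 − 17.944·-62.994 = 11583.713616
x = (-3875.893826·-96.690 − 17.944·-3004.198760) / 11583.713616 = 37.006053
y = (-108.112·-3004.198760 − -3875.893826·-62.994) / 11583.713616 = 6.960797
|P − Q| = √((37.006053 − -5.538)² + (6.960797 − -32.252)²) = 57.858793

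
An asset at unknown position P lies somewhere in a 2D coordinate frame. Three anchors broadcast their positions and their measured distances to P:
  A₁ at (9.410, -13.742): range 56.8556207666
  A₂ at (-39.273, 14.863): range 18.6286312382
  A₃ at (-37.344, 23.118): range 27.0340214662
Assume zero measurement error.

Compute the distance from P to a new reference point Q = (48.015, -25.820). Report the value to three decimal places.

eq1: (x − 9.410)² + (y + 13.742)² = 56.8556207666²
eq2: (x + 39.273)² + (y − 14.863)² = 18.6286312382²
eq3: (x + 37.344)² + (y − 23.118)² = 27.0340214662²
eq2−eq3, eq2−eq1 (x²,y² cancel):
  3.858·x + 16.510·y = -218.073453
  97.366·x − 57.210·y = -4371.422345
det = 3.858·-57.210 − 16.510·97.366 = -1828.228840
x = (-218.073453·-57.210 − 16.510·-4371.422345) / -1828.228840 = -46.300640
y = (3.858·-4371.422345 − -218.073453·97.366) / -1828.228840 = -2.389193
|P − Q| = √((-46.300640 − 48.015)² + (-2.389193 − -25.820)²) = 97.182522

97.183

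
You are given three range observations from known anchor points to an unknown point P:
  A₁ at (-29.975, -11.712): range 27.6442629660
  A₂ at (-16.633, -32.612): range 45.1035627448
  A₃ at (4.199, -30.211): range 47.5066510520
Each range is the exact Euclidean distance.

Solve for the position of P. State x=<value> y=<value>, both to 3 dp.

eq1: (x + 29.975)² + (y + 11.712)² = 27.6442629660²
eq2: (x + 16.633)² + (y + 32.612)² = 45.1035627448²
eq3: (x − 4.199)² + (y + 30.211)² = 47.5066510520²
eq2−eq1, eq2−eq3 (x²,y² cancel):
  -26.684·x + 41.800·y = 965.598433
  41.664·x + 4.802·y = -632.413633
det = -26.684·4.802 − 41.800·41.664 = -1869.691768
x = (965.598433·4.802 − 41.800·-632.413633) / -1869.691768 = -16.618618
y = (-26.684·-632.413633 − 965.598433·41.664) / -1869.691768 = 12.491560

x=-16.619 y=12.492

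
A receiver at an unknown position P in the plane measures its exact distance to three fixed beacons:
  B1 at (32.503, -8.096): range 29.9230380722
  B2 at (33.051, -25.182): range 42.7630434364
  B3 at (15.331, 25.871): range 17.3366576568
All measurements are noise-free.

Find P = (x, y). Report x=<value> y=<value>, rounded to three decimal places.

x=8.594 y=9.897

eq1: (x − 32.503)² + (y + 8.096)² = 29.9230380722²
eq2: (x − 33.051)² + (y + 25.182)² = 42.7630434364²
eq3: (x − 15.331)² + (y − 25.871)² = 17.3366576568²
eq3−eq2, eq3−eq1 (x²,y² cancel):
  35.440·x − 102.106·y = -705.964662
  34.344·x − 67.934·y = -377.186486
det = 35.440·-67.934 − -102.106·34.344 = 1099.147504
x = (-705.964662·-67.934 − -102.106·-377.186486) / 1099.147504 = 8.593933
y = (35.440·-377.186486 − -705.964662·34.344) / 1099.147504 = 9.896908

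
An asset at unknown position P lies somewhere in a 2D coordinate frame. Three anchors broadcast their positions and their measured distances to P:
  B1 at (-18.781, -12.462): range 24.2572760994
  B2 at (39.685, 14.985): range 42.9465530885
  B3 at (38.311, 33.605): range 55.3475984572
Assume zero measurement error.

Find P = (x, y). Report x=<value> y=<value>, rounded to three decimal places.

x=5.427 y=-10.915

eq1: (x + 18.781)² + (y + 12.462)² = 24.2572760994²
eq2: (x − 39.685)² + (y − 14.985)² = 42.9465530885²
eq3: (x − 38.311)² + (y − 33.605)² = 55.3475984572²
eq3−eq1, eq3−eq2 (x²,y² cancel):
  -114.184·x − 92.134·y = 385.939870
  2.748·x − 37.240·y = 421.370937
det = -114.184·-37.240 − -92.134·2.748 = 4505.396392
x = (385.939870·-37.240 − -92.134·421.370937) / 4505.396392 = 5.426867
y = (-114.184·421.370937 − 385.939870·2.748) / 4505.396392 = -10.914552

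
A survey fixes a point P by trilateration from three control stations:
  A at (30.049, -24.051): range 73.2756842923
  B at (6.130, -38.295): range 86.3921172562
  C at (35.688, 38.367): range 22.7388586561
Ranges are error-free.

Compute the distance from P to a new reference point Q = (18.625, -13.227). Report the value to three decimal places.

60.987

eq1: (x − 30.049)² + (y + 24.051)² = 73.2756842923²
eq2: (x − 6.130)² + (y + 38.295)² = 86.3921172562²
eq3: (x − 35.688)² + (y − 38.367)² = 22.7388586561²
eq2−eq3, eq2−eq1 (x²,y² cancel):
  59.116·x + 153.324·y = 8188.118339
  47.838·x + 28.488·y = 2071.581093
det = 59.116·28.488 − 153.324·47.838 = -5650.616904
x = (8188.118339·28.488 − 153.324·2071.581093) / -5650.616904 = 14.929341
y = (59.116·2071.581093 − 8188.118339·47.838) / -5650.616904 = 47.647827
|P − Q| = √((14.929341 − 18.625)² + (47.647827 − -13.227)²) = 60.986904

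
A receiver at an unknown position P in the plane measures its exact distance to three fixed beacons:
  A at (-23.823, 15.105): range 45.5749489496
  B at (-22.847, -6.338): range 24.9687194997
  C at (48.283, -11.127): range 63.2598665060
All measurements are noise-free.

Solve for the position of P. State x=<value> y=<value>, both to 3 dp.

eq1: (x + 23.823)² + (y − 15.105)² = 45.5749489496²
eq2: (x + 22.847)² + (y + 6.338)² = 24.9687194997²
eq3: (x − 48.283)² + (y + 11.127)² = 63.2598665060²
eq2−eq1, eq2−eq3 (x²,y² cancel):
  -1.952·x + 42.886·y = -1220.098317
  142.260·x − 9.578·y = -1485.471192
det = -1.952·-9.578 − 42.886·142.260 = -6082.266104
x = (-1220.098317·-9.578 − 42.886·-1485.471192) / -6082.266104 = -12.395383
y = (-1.952·-1485.471192 − -1220.098317·142.260) / -6082.266104 = -29.013993

x=-12.395 y=-29.014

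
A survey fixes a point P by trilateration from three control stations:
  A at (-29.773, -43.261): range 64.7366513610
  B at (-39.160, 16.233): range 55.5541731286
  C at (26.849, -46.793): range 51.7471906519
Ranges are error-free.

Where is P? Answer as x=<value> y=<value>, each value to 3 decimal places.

x=14.930 y=3.563

eq1: (x + 29.773)² + (y + 43.261)² = 64.7366513610²
eq2: (x + 39.160)² + (y − 16.233)² = 55.5541731286²
eq3: (x − 26.849)² + (y + 46.793)² = 51.7471906519²
eq2−eq1, eq2−eq3 (x²,y² cancel):
  18.774·x − 118.988·y = -143.638116
  132.018·x − 126.052·y = 1521.932173
det = 18.774·-126.052 − -118.988·132.018 = 13342.057536
x = (-143.638116·-126.052 − -118.988·1521.932173) / 13342.057536 = 14.930046
y = (18.774·1521.932173 − -143.638116·132.018) / 13342.057536 = 3.562837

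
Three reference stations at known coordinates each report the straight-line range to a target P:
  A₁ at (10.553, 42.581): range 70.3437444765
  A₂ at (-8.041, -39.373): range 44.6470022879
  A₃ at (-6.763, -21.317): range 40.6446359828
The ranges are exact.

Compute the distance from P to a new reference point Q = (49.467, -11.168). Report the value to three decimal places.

20.127

eq1: (x − 10.553)² + (y − 42.581)² = 70.3437444765²
eq2: (x + 8.041)² + (y + 39.373)² = 44.6470022879²
eq3: (x + 6.763)² + (y + 21.317)² = 40.6446359828²
eq2−eq1, eq2−eq3 (x²,y² cancel):
  37.188·x + 163.908·y = -2645.271014
  2.556·x + 36.112·y = -773.369773
det = 37.188·36.112 − 163.908·2.556 = 923.984208
x = (-2645.271014·36.112 − 163.908·-773.369773) / 923.984208 = 33.805195
y = (37.188·-773.369773 − -2645.271014·2.556) / 923.984208 = -23.808591
|P − Q| = √((33.805195 − 49.467)² + (-23.808591 − -11.168)²) = 20.126517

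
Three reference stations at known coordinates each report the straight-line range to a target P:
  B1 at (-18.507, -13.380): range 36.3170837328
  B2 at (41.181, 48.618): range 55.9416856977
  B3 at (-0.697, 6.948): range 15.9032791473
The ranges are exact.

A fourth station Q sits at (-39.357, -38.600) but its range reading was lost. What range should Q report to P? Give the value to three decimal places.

67.759

eq1: (x + 18.507)² + (y + 13.380)² = 36.3170837328²
eq2: (x − 41.181)² + (y − 48.618)² = 55.9416856977²
eq3: (x + 0.697)² + (y − 6.948)² = 15.9032791473²
eq2−eq3, eq2−eq1 (x²,y² cancel):
  -83.756·x − 83.340·y = -1134.266261
  -119.376·x − 123.996·y = -1727.509608
det = -83.756·-123.996 − -83.340·-119.376 = 436.613136
x = (-1134.266261·-123.996 − -83.340·-1727.509608) / 436.613136 = -7.618120
y = (-83.756·-1727.509608 − -1134.266261·-119.376) / 436.613136 = 21.266253
|P − Q| = √((-7.618120 − -39.357)² + (21.266253 − -38.600)²) = 67.759315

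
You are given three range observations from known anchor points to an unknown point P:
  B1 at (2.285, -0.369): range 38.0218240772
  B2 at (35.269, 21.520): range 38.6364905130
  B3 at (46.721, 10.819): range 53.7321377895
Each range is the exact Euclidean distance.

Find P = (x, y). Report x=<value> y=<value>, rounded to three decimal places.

eq1: (x − 2.285)² + (y + 0.369)² = 38.0218240772²
eq2: (x − 35.269)² + (y − 21.520)² = 38.6364905130²
eq3: (x − 46.721)² + (y − 10.819)² = 53.7321377895²
eq3−eq1, eq3−eq2 (x²,y² cancel):
  -88.872·x − 22.376·y = -853.061691
  -22.904·x + 21.402·y = 801.474391
det = -88.872·21.402 − -22.376·-22.904 = -2414.538448
x = (-853.061691·21.402 − -22.376·801.474391) / -2414.538448 = 0.133953
y = (-88.872·801.474391 − -853.061691·-22.904) / -2414.538448 = 37.591929

x=0.134 y=37.592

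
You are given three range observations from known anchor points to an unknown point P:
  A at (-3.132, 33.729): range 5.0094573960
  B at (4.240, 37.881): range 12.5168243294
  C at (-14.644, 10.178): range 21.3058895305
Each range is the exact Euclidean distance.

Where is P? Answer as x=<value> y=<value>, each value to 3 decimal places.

eq1: (x + 3.132)² + (y − 33.729)² = 5.0094573960²
eq2: (x − 4.240)² + (y − 37.881)² = 12.5168243294²
eq3: (x + 14.644)² + (y − 10.178)² = 21.3058895305²
eq1−eq2, eq1−eq3 (x²,y² cancel):
  14.744·x + 8.304·y = 173.916668
  -23.024·x − 47.102·y = -1258.262710
det = 14.744·-47.102 − 8.304·-23.024 = -503.280592
x = (173.916668·-47.102 − 8.304·-1258.262710) / -503.280592 = -4.484160
y = (14.744·-1258.262710 − 173.916668·-23.024) / -503.280592 = 28.905482

x=-4.484 y=28.905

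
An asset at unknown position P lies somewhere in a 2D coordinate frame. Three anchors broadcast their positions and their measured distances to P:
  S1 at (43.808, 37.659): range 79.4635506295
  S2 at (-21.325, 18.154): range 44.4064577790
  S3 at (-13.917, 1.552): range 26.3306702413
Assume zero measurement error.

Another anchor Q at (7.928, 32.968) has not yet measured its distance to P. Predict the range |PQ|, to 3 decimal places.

eq1: (x − 43.808)² + (y − 37.659)² = 79.4635506295²
eq2: (x + 21.325)² + (y − 18.154)² = 44.4064577790²
eq3: (x + 13.917)² + (y − 1.552)² = 26.3306702413²
eq1−eq3, eq1−eq2 (x²,y² cancel):
  -115.450·x − 72.214·y = 2479.902131
  -130.266·x − 39.010·y = 1789.504582
det = -115.450·-39.010 − -72.214·-130.266 = -4903.324424
x = (2479.902131·-39.010 − -72.214·1789.504582) / -4903.324424 = -6.625362
y = (-115.450·1789.504582 − 2479.902131·-130.266) / -4903.324424 = -23.748913
|P − Q| = √((-6.625362 − 7.928)² + (-23.748913 − 32.968)²) = 58.554322

58.554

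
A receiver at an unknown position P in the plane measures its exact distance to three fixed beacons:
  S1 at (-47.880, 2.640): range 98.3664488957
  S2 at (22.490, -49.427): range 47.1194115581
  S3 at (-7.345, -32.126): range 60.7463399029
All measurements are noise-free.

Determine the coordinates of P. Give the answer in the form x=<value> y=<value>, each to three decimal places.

eq1: (x + 47.880)² + (y − 2.640)² = 98.3664488957²
eq2: (x − 22.490)² + (y + 49.427)² = 47.1194115581²
eq3: (x + 7.345)² + (y + 32.126)² = 60.7463399029²
eq3−eq2, eq3−eq1 (x²,y² cancel):
  59.670·x − 34.602·y = 3332.678394
  -81.070·x + 69.532·y = -4772.405358
det = 59.670·69.532 − -34.602·-81.070 = 1343.790300
x = (3332.678394·69.532 − -34.602·-4772.405358) / 1343.790300 = 49.556113
y = (59.670·-4772.405358 − 3332.678394·-81.070) / 1343.790300 = -10.856746

x=49.556 y=-10.857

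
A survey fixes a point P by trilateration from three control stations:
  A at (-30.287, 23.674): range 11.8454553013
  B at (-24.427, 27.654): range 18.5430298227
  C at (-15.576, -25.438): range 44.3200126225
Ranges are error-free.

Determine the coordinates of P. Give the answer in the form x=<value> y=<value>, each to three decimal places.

x=-36.537 y=13.612

eq1: (x + 30.287)² + (y − 23.674)² = 11.8454553013²
eq2: (x + 24.427)² + (y − 27.654)² = 18.5430298227²
eq3: (x + 15.576)² + (y + 25.438)² = 44.3200126225²
eq2−eq3, eq2−eq1 (x²,y² cancel):
  17.702·x − 106.184·y = -2092.137989
  -11.720·x − 7.960·y = 319.867744
det = 17.702·-7.960 − -106.184·-11.720 = -1385.384400
x = (-2092.137989·-7.960 − -106.184·319.867744) / -1385.384400 = -36.537336
y = (17.702·319.867744 − -2092.137989·-11.720) / -1385.384400 = 13.611788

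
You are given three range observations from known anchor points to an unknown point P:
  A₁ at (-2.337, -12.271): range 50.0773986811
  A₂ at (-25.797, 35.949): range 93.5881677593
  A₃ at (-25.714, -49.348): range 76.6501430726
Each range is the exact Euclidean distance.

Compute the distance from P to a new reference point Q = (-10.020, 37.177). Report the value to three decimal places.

82.918

eq1: (x + 2.337)² + (y + 12.271)² = 50.0773986811²
eq2: (x + 25.797)² + (y − 35.949)² = 93.5881677593²
eq3: (x + 25.714)² + (y + 49.348)² = 76.6501430726²
eq3−eq1, eq3−eq2 (x²,y² cancel):
  46.754·x + 74.154·y = 427.102684
  -0.166·x + 170.594·y = -4022.119801
det = 46.754·170.594 − 74.154·-0.166 = 7988.261440
x = (427.102684·170.594 − 74.154·-4022.119801) / 7988.261440 = 46.457847
y = (46.754·-4022.119801 − 427.102684·-0.166) / 7988.261440 = -23.531940
|P − Q| = √((46.457847 − -10.020)² + (-23.531940 − 37.177)²) = 82.917565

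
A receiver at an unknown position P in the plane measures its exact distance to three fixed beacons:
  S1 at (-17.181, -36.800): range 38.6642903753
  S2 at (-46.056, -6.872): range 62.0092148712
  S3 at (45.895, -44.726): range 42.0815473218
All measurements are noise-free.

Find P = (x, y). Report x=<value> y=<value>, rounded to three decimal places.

x=15.303 y=-15.830

eq1: (x + 17.181)² + (y + 36.800)² = 38.6642903753²
eq2: (x + 46.056)² + (y + 6.872)² = 62.0092148712²
eq3: (x − 45.895)² + (y + 44.726)² = 42.0815473218²
eq1−eq2, eq1−eq3 (x²,y² cancel):
  -57.750·x + 59.856·y = -1831.262620
  126.152·x − 15.852·y = 2181.410065
det = -57.750·-15.852 − 59.856·126.152 = -6635.501112
x = (-1831.262620·-15.852 − 59.856·2181.410065) / -6635.501112 = 15.302734
y = (-57.750·2181.410065 − -1831.262620·126.152) / -6635.501112 = -15.830155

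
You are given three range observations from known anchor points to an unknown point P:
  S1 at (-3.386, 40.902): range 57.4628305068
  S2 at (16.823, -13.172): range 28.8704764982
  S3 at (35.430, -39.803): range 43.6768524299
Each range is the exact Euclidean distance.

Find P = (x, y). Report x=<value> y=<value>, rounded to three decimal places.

x=40.323 y=3.599

eq1: (x + 3.386)² + (y − 40.902)² = 57.4628305068²
eq2: (x − 16.823)² + (y + 13.172)² = 28.8704764982²
eq3: (x − 35.430)² + (y + 39.803)² = 43.6768524299²
eq3−eq1, eq3−eq2 (x²,y² cancel):
  -77.632·x + 161.410·y = -2549.434561
  -37.214·x + 53.262·y = -1308.885771
det = -77.632·53.262 − 161.410·-37.214 = 1871.876156
x = (-2549.434561·53.262 − 161.410·-1308.885771) / 1871.876156 = 40.322790
y = (-77.632·-1308.885771 − -2549.434561·-37.214) / 1871.876156 = 3.598936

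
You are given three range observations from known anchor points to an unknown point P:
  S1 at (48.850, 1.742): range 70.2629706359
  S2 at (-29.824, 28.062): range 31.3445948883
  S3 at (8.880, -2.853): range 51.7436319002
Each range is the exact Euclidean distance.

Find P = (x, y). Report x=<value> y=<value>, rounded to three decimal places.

x=-4.870 y=47.030

eq1: (x − 48.850)² + (y − 1.742)² = 70.2629706359²
eq2: (x + 29.824)² + (y − 28.062)² = 31.3445948883²
eq3: (x − 8.880)² + (y + 2.853)² = 51.7436319002²
eq1−eq2, eq1−eq3 (x²,y² cancel):
  -157.348·x + 52.640·y = 3241.991170
  -79.940·x − 9.190·y = -42.881455
det = -157.348·-9.190 − 52.640·-79.940 = 5654.069720
x = (3241.991170·-9.190 − 52.640·-42.881455) / 5654.069720 = -4.870230
y = (-157.348·-42.881455 − 3241.991170·-79.940) / 5654.069720 = 47.030210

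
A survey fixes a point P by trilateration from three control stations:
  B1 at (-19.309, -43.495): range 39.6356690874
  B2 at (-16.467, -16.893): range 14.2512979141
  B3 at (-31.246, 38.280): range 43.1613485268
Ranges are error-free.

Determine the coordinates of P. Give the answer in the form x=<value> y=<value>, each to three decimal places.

x=-22.516 y=-3.989

eq1: (x + 19.309)² + (y + 43.495)² = 39.6356690874²
eq2: (x + 16.467)² + (y + 16.893)² = 14.2512979141²
eq3: (x + 31.246)² + (y − 38.280)² = 43.1613485268²
eq1−eq3, eq1−eq2 (x²,y² cancel):
  -23.874·x + 163.550·y = -114.897333
  5.684·x + 53.204·y = -340.230196
det = -23.874·53.204 − 163.550·5.684 = -2199.810496
x = (-114.897333·53.204 − 163.550·-340.230196) / -2199.810496 = -22.516326
y = (-23.874·-340.230196 − -114.897333·5.684) / -2199.810496 = -3.989313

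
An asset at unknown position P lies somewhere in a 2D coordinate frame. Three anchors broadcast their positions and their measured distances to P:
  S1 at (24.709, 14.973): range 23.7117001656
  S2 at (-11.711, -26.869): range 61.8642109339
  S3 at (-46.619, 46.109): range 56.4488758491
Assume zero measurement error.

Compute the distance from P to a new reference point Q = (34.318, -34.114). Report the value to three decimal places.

70.960

eq1: (x − 24.709)² + (y − 14.973)² = 23.7117001656²
eq2: (x + 11.711)² + (y + 26.869)² = 61.8642109339²
eq3: (x + 46.619)² + (y − 46.109)² = 56.4488758491²
eq3−eq2, eq3−eq1 (x²,y² cancel):
  69.816·x − 145.956·y = -4080.985370
  142.656·x − 62.272·y = -840.414772
det = 69.816·-62.272 − -145.956·142.656 = 16473.917184
x = (-4080.985370·-62.272 − -145.956·-840.414772) / 16473.917184 = 7.980345
y = (69.816·-840.414772 − -4080.985370·142.656) / 16473.917184 = 31.777667
|P − Q| = √((7.980345 − 34.318)² + (31.777667 − -34.114)²) = 70.960438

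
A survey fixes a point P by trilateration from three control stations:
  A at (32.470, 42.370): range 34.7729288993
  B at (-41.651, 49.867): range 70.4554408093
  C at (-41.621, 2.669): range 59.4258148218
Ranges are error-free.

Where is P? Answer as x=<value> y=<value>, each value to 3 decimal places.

eq1: (x − 32.470)² + (y − 42.370)² = 34.7729288993²
eq2: (x + 41.651)² + (y − 49.867)² = 70.4554408093²
eq3: (x + 41.621)² + (y − 2.669)² = 59.4258148218²
eq3−eq2, eq3−eq1 (x²,y² cancel):
  -0.060·x + 94.396·y = 1049.550616
  148.182·x + 79.402·y = 3432.357481
det = -0.060·79.402 − 94.396·148.182 = -13992.552192
x = (1049.550616·79.402 − 94.396·3432.357481) / -13992.552192 = 17.199464
y = (-0.060·3432.357481 − 1049.550616·148.182) / -13992.552192 = 11.129524

x=17.199 y=11.130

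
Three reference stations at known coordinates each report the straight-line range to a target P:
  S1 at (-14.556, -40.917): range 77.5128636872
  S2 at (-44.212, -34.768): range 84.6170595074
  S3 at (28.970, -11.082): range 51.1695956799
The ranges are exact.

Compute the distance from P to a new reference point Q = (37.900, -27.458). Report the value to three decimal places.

eq1: (x + 14.556)² + (y + 40.917)² = 77.5128636872²
eq2: (x + 44.212)² + (y + 34.768)² = 84.6170595074²
eq3: (x − 28.970)² + (y + 11.082)² = 51.1695956799²
eq2−eq1, eq2−eq3 (x²,y² cancel):
  59.312·x − 12.298·y = -125.634020
  146.364·x + 47.372·y = 2340.276094
det = 59.312·47.372 − -12.298·146.364 = 4609.712536
x = (-125.634020·47.372 − -12.298·2340.276094) / 4609.712536 = 4.952409
y = (59.312·2340.276094 − -125.634020·146.364) / 4609.712536 = 34.100771
|P − Q| = √((4.952409 − 37.900)² + (34.100771 − -27.458)²) = 69.821387

69.821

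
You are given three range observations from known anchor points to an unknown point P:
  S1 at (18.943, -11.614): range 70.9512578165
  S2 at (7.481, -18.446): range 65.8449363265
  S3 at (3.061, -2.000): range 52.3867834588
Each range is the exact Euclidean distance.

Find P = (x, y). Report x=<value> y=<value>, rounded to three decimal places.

x=-41.471 y=25.590

eq1: (x − 18.943)² + (y + 11.614)² = 70.9512578165²
eq2: (x − 7.481)² + (y + 18.446)² = 65.8449363265²
eq3: (x − 3.061)² + (y + 2.000)² = 52.3867834588²
eq2−eq3, eq2−eq1 (x²,y² cancel):
  -8.840·x + 32.892·y = 1208.330003
  22.924·x + 13.664·y = -601.023378
det = -8.840·13.664 − 32.892·22.924 = -874.805968
x = (1208.330003·13.664 − 32.892·-601.023378) / -874.805968 = -41.471462
y = (-8.840·-601.023378 − 1208.330003·22.924) / -874.805968 = 25.590487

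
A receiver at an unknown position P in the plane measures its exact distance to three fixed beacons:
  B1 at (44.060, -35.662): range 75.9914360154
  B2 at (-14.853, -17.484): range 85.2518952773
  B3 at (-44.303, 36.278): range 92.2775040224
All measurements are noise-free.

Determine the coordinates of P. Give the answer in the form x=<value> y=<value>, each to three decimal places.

eq1: (x − 44.060)² + (y + 35.662)² = 75.9914360154²
eq2: (x + 14.853)² + (y + 17.484)² = 85.2518952773²
eq3: (x + 44.303)² + (y − 36.278)² = 92.2775040224²
eq1−eq2, eq1−eq3 (x²,y² cancel):
  -117.826·x + 36.356·y = -4179.947280
  -176.726·x + 143.880·y = -2674.652152
det = -117.826·143.880 − 36.356·-176.726 = -10527.754424
x = (-4179.947280·143.880 − 36.356·-2674.652152) / -10527.754424 = 47.889715
y = (-117.826·-2674.652152 − -4179.947280·-176.726) / -10527.754424 = 40.232872

x=47.890 y=40.233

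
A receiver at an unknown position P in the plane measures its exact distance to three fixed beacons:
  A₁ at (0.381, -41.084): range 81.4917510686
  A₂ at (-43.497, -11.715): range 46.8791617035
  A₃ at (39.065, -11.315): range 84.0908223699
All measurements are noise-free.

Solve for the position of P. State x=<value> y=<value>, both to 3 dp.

x=-31.950 y=33.720

eq1: (x − 0.381)² + (y + 41.084)² = 81.4917510686²
eq2: (x + 43.497)² + (y + 11.715)² = 46.8791617035²
eq3: (x − 39.065)² + (y + 11.315)² = 84.0908223699²
eq2−eq1, eq2−eq3 (x²,y² cancel):
  87.756·x − 58.738·y = -4784.439707
  165.124·x + 0.800·y = -5248.737389
det = 87.756·0.800 − -58.738·165.124 = 9769.258312
x = (-4784.439707·0.800 − -58.738·-5248.737389) / 9769.258312 = -31.950009
y = (87.756·-5248.737389 − -4784.439707·165.124) / 9769.258312 = 33.719819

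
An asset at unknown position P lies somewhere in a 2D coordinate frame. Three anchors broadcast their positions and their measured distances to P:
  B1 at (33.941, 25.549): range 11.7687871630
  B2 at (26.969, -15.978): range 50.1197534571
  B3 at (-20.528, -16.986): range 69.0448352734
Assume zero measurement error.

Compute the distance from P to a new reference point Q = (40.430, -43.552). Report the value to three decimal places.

79.032

eq1: (x − 33.941)² + (y − 25.549)² = 11.7687871630²
eq2: (x − 26.969)² + (y + 15.978)² = 50.1197534571²
eq3: (x + 20.528)² + (y + 16.986)² = 69.0448352734²
eq2−eq3, eq2−eq1 (x²,y² cancel):
  -94.994·x − 2.016·y = -2527.900056
  13.944·x + 83.054·y = 3195.604772
det = -94.994·83.054 − -2.016·13.944 = -7861.520572
x = (-2527.900056·83.054 − -2.016·3195.604772) / -7861.520572 = 25.886833
y = (-94.994·3195.604772 − -2527.900056·13.944) / -7861.520572 = 34.130069
|P − Q| = √((25.886833 − 40.430)² + (34.130069 − -43.552)²) = 79.031687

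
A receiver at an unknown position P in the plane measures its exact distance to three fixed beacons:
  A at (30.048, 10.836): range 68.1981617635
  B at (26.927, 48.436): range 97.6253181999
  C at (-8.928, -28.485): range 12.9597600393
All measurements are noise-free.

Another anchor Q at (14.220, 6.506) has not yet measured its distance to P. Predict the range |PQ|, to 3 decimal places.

eq1: (x − 30.048)² + (y − 10.836)² = 68.1981617635²
eq2: (x − 26.927)² + (y − 48.436)² = 97.6253181999²
eq3: (x + 8.928)² + (y + 28.485)² = 12.9597600393²
eq3−eq2, eq3−eq1 (x²,y² cancel):
  71.710·x + 153.842·y = -7182.742357
  77.952·x + 78.642·y = -4353.837097
det = 71.710·78.642 − 153.842·77.952 = -6352.873764
x = (-7182.742357·78.642 − 153.842·-4353.837097) / -6352.873764 = -16.518160
y = (71.710·-4353.837097 − -7182.742357·77.952) / -6352.873764 = -38.989516
|P − Q| = √((-16.518160 − 14.220)² + (-38.989516 − 6.506)²) = 54.906069

54.906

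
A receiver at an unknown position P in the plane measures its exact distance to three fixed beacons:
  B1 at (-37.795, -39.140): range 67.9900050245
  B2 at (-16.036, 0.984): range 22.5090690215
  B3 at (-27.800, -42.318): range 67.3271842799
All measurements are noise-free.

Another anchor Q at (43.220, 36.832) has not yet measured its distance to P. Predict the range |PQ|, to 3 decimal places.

53.599

eq1: (x + 37.795)² + (y + 39.140)² = 67.9900050245²
eq2: (x + 16.036)² + (y − 0.984)² = 22.5090690215²
eq3: (x + 27.800)² + (y + 42.318)² = 67.3271842799²
eq3−eq2, eq3−eq1 (x²,y² cancel):
  23.528·x + 86.604·y = 1720.759983
  -19.990·x + 6.356·y = 307.057461
det = 23.528·6.356 − 86.604·-19.990 = 1880.757928
x = (1720.759983·6.356 − 86.604·307.057461) / 1880.757928 = -8.323907
y = (23.528·307.057461 − 1720.759983·-19.990) / 1880.757928 = 22.130674
|P − Q| = √((-8.323907 − 43.220)² + (22.130674 − 36.832)²) = 53.599471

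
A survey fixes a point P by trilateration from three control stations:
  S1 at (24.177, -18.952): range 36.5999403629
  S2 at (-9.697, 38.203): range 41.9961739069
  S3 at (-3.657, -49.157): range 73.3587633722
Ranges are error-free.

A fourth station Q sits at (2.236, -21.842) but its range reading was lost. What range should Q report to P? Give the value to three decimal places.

46.459

eq1: (x − 24.177)² + (y + 18.952)² = 36.5999403629²
eq2: (x + 9.697)² + (y − 38.203)² = 41.9961739069²
eq3: (x + 3.657)² + (y + 49.157)² = 73.3587633722²
eq3−eq2, eq3−eq1 (x²,y² cancel):
  -12.080·x + 174.720·y = 2741.546261
  55.668·x + 60.410·y = 2555.873864
det = -12.080·60.410 − 174.720·55.668 = -10456.065760
x = (2741.546261·60.410 − 174.720·2555.873864) / -10456.065760 = 26.869138
y = (-12.080·2555.873864 − 2741.546261·55.668) / -10456.065760 = 17.548795
|P − Q| = √((26.869138 − 2.236)² + (17.548795 − -21.842)²) = 46.458866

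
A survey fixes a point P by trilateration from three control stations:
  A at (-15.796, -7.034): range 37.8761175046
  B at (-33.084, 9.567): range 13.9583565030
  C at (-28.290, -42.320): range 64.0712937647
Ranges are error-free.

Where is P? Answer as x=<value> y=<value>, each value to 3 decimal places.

eq1: (x + 15.796)² + (y + 7.034)² = 37.8761175046²
eq2: (x + 33.084)² + (y − 9.567)² = 13.9583565030²
eq3: (x + 28.290)² + (y + 42.320)² = 64.0712937647²
eq3−eq1, eq3−eq2 (x²,y² cancel):
  24.988·x + 70.572·y = 378.214679
  -9.588·x + 103.774·y = 2505.067013
det = 24.988·103.774 − 70.572·-9.588 = 3269.749048
x = (378.214679·103.774 − 70.572·2505.067013) / 3269.749048 = -42.064005
y = (24.988·2505.067013 − 378.214679·-9.588) / 3269.749048 = 20.253217

x=-42.064 y=20.253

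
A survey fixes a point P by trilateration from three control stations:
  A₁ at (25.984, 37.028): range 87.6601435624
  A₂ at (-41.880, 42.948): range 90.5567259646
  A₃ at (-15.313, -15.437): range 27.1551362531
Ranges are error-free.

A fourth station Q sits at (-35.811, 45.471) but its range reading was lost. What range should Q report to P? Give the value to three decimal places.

91.121

eq1: (x − 25.984)² + (y − 37.028)² = 87.6601435624²
eq2: (x + 41.880)² + (y − 42.948)² = 90.5567259646²
eq3: (x + 15.313)² + (y + 15.437)² = 27.1551362531²
eq1−eq3, eq1−eq2 (x²,y² cancel):
  -82.594·x − 104.930·y = 5373.447242
  -135.728·x + 11.840·y = 1036.004216
det = -82.594·11.840 − -104.930·-135.728 = -15219.852000
x = (5373.447242·11.840 − -104.930·1036.004216) / -15219.852000 = -11.322682
y = (-82.594·1036.004216 − 5373.447242·-135.728) / -15219.852000 = -42.297357
|P − Q| = √((-11.322682 − -35.811)² + (-42.297357 − 45.471)²) = 91.120592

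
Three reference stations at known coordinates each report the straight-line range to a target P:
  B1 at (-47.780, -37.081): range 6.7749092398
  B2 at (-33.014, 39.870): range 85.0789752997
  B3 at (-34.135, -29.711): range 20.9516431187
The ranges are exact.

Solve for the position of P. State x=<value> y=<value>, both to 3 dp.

eq1: (x + 47.780)² + (y + 37.081)² = 6.7749092398²
eq2: (x + 33.014)² + (y − 39.870)² = 85.0789752997²
eq3: (x + 34.135)² + (y + 29.711)² = 20.9516431187²
eq2−eq3, eq2−eq1 (x²,y² cancel):
  -2.242·x − 139.162·y = 6167.861339
  -29.532·x − 153.902·y = 8170.920508
det = -2.242·-153.902 − -139.162·-29.532 = -3764.683900
x = (6167.861339·-153.902 − -139.162·8170.920508) / -3764.683900 = -49.894081
y = (-2.242·8170.920508 − 6167.861339·-29.532) / -3764.683900 = -43.517618

x=-49.894 y=-43.518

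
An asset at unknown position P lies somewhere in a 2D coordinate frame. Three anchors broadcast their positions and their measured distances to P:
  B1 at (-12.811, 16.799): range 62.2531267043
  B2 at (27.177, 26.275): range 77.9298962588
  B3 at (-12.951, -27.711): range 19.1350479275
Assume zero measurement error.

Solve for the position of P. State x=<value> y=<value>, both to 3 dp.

x=-4.551 y=-44.904

eq1: (x + 12.811)² + (y − 16.799)² = 62.2531267043²
eq2: (x − 27.177)² + (y − 26.275)² = 77.9298962588²
eq3: (x + 12.951)² + (y + 27.711)² = 19.1350479275²
eq2−eq1, eq2−eq3 (x²,y² cancel):
  -79.976·x − 18.952·y = 1214.980114
  -80.256·x − 107.972·y = 5213.581640
det = -79.976·-107.972 − -18.952·-80.256 = 7114.156960
x = (1214.980114·-107.972 − -18.952·5213.581640) / 7114.156960 = -4.550930
y = (-79.976·5213.581640 − 1214.980114·-80.256) / 7114.156960 = -44.903699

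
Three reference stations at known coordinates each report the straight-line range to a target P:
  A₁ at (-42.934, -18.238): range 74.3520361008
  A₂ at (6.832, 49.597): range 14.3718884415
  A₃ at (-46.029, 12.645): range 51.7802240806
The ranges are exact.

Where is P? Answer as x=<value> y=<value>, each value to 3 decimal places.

x=-7.307 y=47.023

eq1: (x + 42.934)² + (y + 18.238)² = 74.3520361008²
eq2: (x − 6.832)² + (y − 49.597)² = 14.3718884415²
eq3: (x + 46.029)² + (y − 12.645)² = 51.7802240806²
eq1−eq2, eq1−eq3 (x²,y² cancel):
  99.532·x + 135.670·y = 5652.259728
  -6.190·x + 61.766·y = 2949.645532
det = 99.532·61.766 − 135.670·-6.190 = 6987.490812
x = (5652.259728·61.766 − 135.670·2949.645532) / 6987.490812 = -7.307478
y = (99.532·2949.645532 − 5652.259728·-6.190) / 6987.490812 = 47.022832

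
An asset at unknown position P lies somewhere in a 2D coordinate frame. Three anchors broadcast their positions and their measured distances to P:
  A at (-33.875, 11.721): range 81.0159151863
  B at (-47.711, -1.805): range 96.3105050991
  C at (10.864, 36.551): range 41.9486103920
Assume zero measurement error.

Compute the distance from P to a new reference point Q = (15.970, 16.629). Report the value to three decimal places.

31.116

eq1: (x + 33.875)² + (y − 11.721)² = 81.0159151863²
eq2: (x + 47.711)² + (y + 1.805)² = 96.3105050991²
eq3: (x − 10.864)² + (y − 36.551)² = 41.9486103920²
eq1−eq3, eq1−eq2 (x²,y² cancel):
  89.478·x + 49.660·y = 4972.997231
  -27.672·x − 27.052·y = -1717.434799
det = 89.478·-27.052 − 49.660·-27.672 = -1046.367336
x = (4972.997231·-27.052 − 49.660·-1717.434799) / -1046.367336 = 47.059677
y = (89.478·-1717.434799 − 4972.997231·-27.672) / -1046.367336 = 15.348197
|P − Q| = √((47.059677 − 15.970)² + (15.348197 − 16.629)²) = 31.116049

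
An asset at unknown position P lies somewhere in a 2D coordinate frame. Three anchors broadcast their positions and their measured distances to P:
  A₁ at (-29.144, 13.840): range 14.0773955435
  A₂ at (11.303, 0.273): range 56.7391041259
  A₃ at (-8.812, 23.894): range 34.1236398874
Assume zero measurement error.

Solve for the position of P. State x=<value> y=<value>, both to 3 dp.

x=-42.481 y=18.344

eq1: (x + 29.144)² + (y − 13.840)² = 14.0773955435²
eq2: (x − 11.303)² + (y − 0.273)² = 56.7391041259²
eq3: (x + 8.812)² + (y − 23.894)² = 34.1236398874²
eq3−eq2, eq3−eq1 (x²,y² cancel):
  40.230·x − 47.242·y = -2575.645380
  -40.664·x − 20.108·y = 1358.593490
det = 40.230·-20.108 − -47.242·-40.664 = -2729.993528
x = (-2575.645380·-20.108 − -47.242·1358.593490) / -2729.993528 = -42.481328
y = (40.230·1358.593490 − -2575.645380·-40.664) / -2729.993528 = 18.344303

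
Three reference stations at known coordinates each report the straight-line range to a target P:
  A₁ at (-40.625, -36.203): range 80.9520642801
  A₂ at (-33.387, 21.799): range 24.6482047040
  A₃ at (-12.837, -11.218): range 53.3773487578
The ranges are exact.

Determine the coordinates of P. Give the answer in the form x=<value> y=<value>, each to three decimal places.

x=-18.988 y=41.804

eq1: (x + 40.625)² + (y + 36.203)² = 80.9520642801²
eq2: (x + 33.387)² + (y − 21.799)² = 24.6482047040²
eq3: (x + 12.837)² + (y + 11.218)² = 53.3773487578²
eq2−eq3, eq2−eq1 (x²,y² cancel):
  41.100·x − 66.034·y = -3540.863442
  -14.476·x − 116.004·y = -4574.543052
det = 41.100·-116.004 − -66.034·-14.476 = -5723.672584
x = (-3540.863442·-116.004 − -66.034·-4574.543052) / -5723.672584 = -18.987625
y = (41.100·-4574.543052 − -3540.863442·-14.476) / -5723.672584 = 41.803799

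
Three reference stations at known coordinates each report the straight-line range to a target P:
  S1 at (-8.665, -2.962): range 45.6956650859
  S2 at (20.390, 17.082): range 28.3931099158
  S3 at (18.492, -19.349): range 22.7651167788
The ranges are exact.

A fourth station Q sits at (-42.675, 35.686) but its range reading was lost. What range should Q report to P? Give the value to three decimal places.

89.857

eq1: (x + 8.665)² + (y + 2.962)² = 45.6956650859²
eq2: (x − 20.390)² + (y − 17.082)² = 28.3931099158²
eq3: (x − 18.492)² + (y + 19.349)² = 22.7651167788²
eq2−eq1, eq2−eq3 (x²,y² cancel):
  -58.110·x − 40.088·y = -1905.616272
  -3.796·x − 72.862·y = 296.709190
det = -58.110·-72.862 − -40.088·-3.796 = 4081.836772
x = (-1905.616272·-72.862 − -40.088·296.709190) / 4081.836772 = 36.929818
y = (-58.110·296.709190 − -1905.616272·-3.796) / 4081.836772 = -5.996195
|P − Q| = √((36.929818 − -42.675)² + (-5.996195 − 35.686)²) = 89.857290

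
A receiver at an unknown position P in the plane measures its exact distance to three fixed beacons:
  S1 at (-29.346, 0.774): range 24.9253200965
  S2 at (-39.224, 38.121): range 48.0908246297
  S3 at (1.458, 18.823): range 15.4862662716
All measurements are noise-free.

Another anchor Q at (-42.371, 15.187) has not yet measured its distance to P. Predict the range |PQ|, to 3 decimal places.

39.106

eq1: (x + 29.346)² + (y − 0.774)² = 24.9253200965²
eq2: (x + 39.224)² + (y − 38.121)² = 48.0908246297²
eq3: (x − 1.458)² + (y − 18.823)² = 15.4862662716²
eq3−eq2, eq3−eq1 (x²,y² cancel):
  -81.364·x + 38.596·y = 562.398753
  -61.608·x − 36.098·y = 123.908560
det = -81.364·-36.098 − 38.596·-61.608 = 5314.900040
x = (562.398753·-36.098 − 38.596·123.908560) / 5314.900040 = -4.719533
y = (-81.364·123.908560 − 562.398753·-61.608) / 5314.900040 = 4.622207
|P − Q| = √((-4.719533 − -42.371)² + (4.622207 − 15.187)²) = 39.105599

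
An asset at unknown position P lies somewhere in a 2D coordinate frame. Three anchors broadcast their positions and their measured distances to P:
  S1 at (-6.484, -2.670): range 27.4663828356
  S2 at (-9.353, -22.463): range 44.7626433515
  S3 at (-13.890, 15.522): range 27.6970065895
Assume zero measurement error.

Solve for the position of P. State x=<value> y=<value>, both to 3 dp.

eq1: (x + 6.484)² + (y + 2.670)² = 27.4663828356²
eq2: (x + 9.353)² + (y + 22.463)² = 44.7626433515²
eq3: (x + 13.890)² + (y − 15.522)² = 27.6970065895²
eq3−eq2, eq3−eq1 (x²,y² cancel):
  9.074·x − 75.970·y = -1078.369672
  14.812·x − 36.384·y = -371.971440
det = 9.074·-36.384 − -75.970·14.812 = 795.119224
x = (-1078.369672·-36.384 − -75.970·-371.971440) / 795.119224 = 13.805140
y = (9.074·-371.971440 − -1078.369672·14.812) / 795.119224 = 15.843590

x=13.805 y=15.844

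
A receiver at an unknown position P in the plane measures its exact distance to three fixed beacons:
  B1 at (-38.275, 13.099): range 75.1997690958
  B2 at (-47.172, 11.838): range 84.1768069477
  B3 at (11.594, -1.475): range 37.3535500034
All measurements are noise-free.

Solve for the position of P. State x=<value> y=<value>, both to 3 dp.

x=35.602 y=27.141

eq1: (x + 38.275)² + (y − 13.099)² = 75.1997690958²
eq2: (x + 47.172)² + (y − 11.838)² = 84.1768069477²
eq3: (x − 11.594)² + (y + 1.475)² = 37.3535500034²
eq2−eq3, eq2−eq1 (x²,y² cancel):
  117.532·x − 26.626·y = 3461.707763
  17.794·x + 2.522·y = 701.953154
det = 117.532·2.522 − -26.626·17.794 = 770.198748
x = (3461.707763·2.522 − -26.626·701.953154) / 770.198748 = 35.602021
y = (117.532·701.953154 − 3461.707763·17.794) / 770.198748 = 27.141475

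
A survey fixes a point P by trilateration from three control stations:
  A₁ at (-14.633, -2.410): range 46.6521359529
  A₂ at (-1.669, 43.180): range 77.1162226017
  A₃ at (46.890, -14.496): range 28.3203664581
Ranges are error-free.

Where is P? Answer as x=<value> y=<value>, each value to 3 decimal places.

eq1: (x + 14.633)² + (y + 2.410)² = 46.6521359529²
eq2: (x + 1.669)² + (y − 43.180)² = 77.1162226017²
eq3: (x − 46.890)² + (y + 14.496)² = 28.3203664581²
eq2−eq1, eq2−eq3 (x²,y² cancel):
  -25.928·x − 91.180·y = 2123.124827
  97.118·x − 115.352·y = 5686.376787
det = -25.928·-115.352 − -91.180·97.118 = 11846.065896
x = (2123.124827·-115.352 − -91.180·5686.376787) / 11846.065896 = 23.094346
y = (-25.928·5686.376787 − 2123.124827·97.118) / 11846.065896 = -29.852106

x=23.094 y=-29.852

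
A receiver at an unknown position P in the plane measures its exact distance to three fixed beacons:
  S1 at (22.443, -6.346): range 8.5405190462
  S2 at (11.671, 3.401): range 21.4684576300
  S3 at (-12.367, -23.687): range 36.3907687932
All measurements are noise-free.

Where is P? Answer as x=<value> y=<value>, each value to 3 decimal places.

eq1: (x − 22.443)² + (y + 6.346)² = 8.5405190462²
eq2: (x − 11.671)² + (y − 3.401)² = 21.4684576300²
eq3: (x + 12.367)² + (y + 23.687)² = 36.3907687932²
eq3−eq1, eq3−eq2 (x²,y² cancel):
  69.620·x + 34.682·y = 1081.290895
  48.076·x + 54.176·y = 297.155764
det = 69.620·54.176 − 34.682·48.076 = 2104.361288
x = (1081.290895·54.176 − 34.682·297.155764) / 2104.361288 = 22.940005
y = (69.620·297.155764 − 1081.290895·48.076) / 2104.361288 = -14.872045

x=22.940 y=-14.872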